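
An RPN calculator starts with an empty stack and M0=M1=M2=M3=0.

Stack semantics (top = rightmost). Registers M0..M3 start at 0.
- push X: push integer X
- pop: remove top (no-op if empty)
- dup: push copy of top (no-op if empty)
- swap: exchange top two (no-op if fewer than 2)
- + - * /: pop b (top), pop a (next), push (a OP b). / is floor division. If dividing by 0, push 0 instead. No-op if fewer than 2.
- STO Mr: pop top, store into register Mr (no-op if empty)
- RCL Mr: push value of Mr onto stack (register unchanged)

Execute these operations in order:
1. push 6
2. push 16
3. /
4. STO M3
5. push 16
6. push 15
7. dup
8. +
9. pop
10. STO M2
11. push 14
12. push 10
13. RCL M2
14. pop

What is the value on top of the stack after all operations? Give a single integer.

After op 1 (push 6): stack=[6] mem=[0,0,0,0]
After op 2 (push 16): stack=[6,16] mem=[0,0,0,0]
After op 3 (/): stack=[0] mem=[0,0,0,0]
After op 4 (STO M3): stack=[empty] mem=[0,0,0,0]
After op 5 (push 16): stack=[16] mem=[0,0,0,0]
After op 6 (push 15): stack=[16,15] mem=[0,0,0,0]
After op 7 (dup): stack=[16,15,15] mem=[0,0,0,0]
After op 8 (+): stack=[16,30] mem=[0,0,0,0]
After op 9 (pop): stack=[16] mem=[0,0,0,0]
After op 10 (STO M2): stack=[empty] mem=[0,0,16,0]
After op 11 (push 14): stack=[14] mem=[0,0,16,0]
After op 12 (push 10): stack=[14,10] mem=[0,0,16,0]
After op 13 (RCL M2): stack=[14,10,16] mem=[0,0,16,0]
After op 14 (pop): stack=[14,10] mem=[0,0,16,0]

Answer: 10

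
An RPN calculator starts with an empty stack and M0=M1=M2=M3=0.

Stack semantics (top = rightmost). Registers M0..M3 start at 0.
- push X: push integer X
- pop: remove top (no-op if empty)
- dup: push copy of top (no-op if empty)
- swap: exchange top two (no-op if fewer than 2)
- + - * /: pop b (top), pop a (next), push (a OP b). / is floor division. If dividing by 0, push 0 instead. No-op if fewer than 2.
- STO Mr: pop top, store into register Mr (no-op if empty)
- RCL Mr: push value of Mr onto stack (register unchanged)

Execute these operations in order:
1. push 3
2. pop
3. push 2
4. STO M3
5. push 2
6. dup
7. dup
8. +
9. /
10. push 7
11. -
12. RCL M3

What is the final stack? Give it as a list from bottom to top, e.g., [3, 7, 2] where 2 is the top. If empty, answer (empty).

Answer: [-7, 2]

Derivation:
After op 1 (push 3): stack=[3] mem=[0,0,0,0]
After op 2 (pop): stack=[empty] mem=[0,0,0,0]
After op 3 (push 2): stack=[2] mem=[0,0,0,0]
After op 4 (STO M3): stack=[empty] mem=[0,0,0,2]
After op 5 (push 2): stack=[2] mem=[0,0,0,2]
After op 6 (dup): stack=[2,2] mem=[0,0,0,2]
After op 7 (dup): stack=[2,2,2] mem=[0,0,0,2]
After op 8 (+): stack=[2,4] mem=[0,0,0,2]
After op 9 (/): stack=[0] mem=[0,0,0,2]
After op 10 (push 7): stack=[0,7] mem=[0,0,0,2]
After op 11 (-): stack=[-7] mem=[0,0,0,2]
After op 12 (RCL M3): stack=[-7,2] mem=[0,0,0,2]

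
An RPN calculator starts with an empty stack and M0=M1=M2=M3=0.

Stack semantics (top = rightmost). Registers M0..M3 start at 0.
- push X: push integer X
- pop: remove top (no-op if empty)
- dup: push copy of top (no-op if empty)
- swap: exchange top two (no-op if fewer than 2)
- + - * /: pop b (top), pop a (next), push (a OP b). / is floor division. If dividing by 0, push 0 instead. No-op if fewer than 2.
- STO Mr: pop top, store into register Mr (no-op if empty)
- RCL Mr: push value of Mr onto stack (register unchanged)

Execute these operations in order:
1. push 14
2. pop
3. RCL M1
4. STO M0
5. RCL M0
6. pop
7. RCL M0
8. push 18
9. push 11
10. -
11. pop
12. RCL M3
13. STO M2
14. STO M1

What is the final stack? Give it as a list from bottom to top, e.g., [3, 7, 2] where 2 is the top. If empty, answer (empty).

Answer: (empty)

Derivation:
After op 1 (push 14): stack=[14] mem=[0,0,0,0]
After op 2 (pop): stack=[empty] mem=[0,0,0,0]
After op 3 (RCL M1): stack=[0] mem=[0,0,0,0]
After op 4 (STO M0): stack=[empty] mem=[0,0,0,0]
After op 5 (RCL M0): stack=[0] mem=[0,0,0,0]
After op 6 (pop): stack=[empty] mem=[0,0,0,0]
After op 7 (RCL M0): stack=[0] mem=[0,0,0,0]
After op 8 (push 18): stack=[0,18] mem=[0,0,0,0]
After op 9 (push 11): stack=[0,18,11] mem=[0,0,0,0]
After op 10 (-): stack=[0,7] mem=[0,0,0,0]
After op 11 (pop): stack=[0] mem=[0,0,0,0]
After op 12 (RCL M3): stack=[0,0] mem=[0,0,0,0]
After op 13 (STO M2): stack=[0] mem=[0,0,0,0]
After op 14 (STO M1): stack=[empty] mem=[0,0,0,0]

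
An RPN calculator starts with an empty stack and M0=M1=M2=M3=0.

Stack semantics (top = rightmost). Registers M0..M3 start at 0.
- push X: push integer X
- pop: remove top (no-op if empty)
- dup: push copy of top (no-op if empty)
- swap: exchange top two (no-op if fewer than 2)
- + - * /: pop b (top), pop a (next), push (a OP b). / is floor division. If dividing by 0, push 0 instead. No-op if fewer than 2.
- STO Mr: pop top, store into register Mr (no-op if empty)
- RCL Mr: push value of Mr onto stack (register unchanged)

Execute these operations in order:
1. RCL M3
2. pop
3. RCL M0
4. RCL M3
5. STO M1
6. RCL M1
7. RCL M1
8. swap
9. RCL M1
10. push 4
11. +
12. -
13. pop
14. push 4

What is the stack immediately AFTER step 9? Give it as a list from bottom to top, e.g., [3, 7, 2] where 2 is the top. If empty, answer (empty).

After op 1 (RCL M3): stack=[0] mem=[0,0,0,0]
After op 2 (pop): stack=[empty] mem=[0,0,0,0]
After op 3 (RCL M0): stack=[0] mem=[0,0,0,0]
After op 4 (RCL M3): stack=[0,0] mem=[0,0,0,0]
After op 5 (STO M1): stack=[0] mem=[0,0,0,0]
After op 6 (RCL M1): stack=[0,0] mem=[0,0,0,0]
After op 7 (RCL M1): stack=[0,0,0] mem=[0,0,0,0]
After op 8 (swap): stack=[0,0,0] mem=[0,0,0,0]
After op 9 (RCL M1): stack=[0,0,0,0] mem=[0,0,0,0]

[0, 0, 0, 0]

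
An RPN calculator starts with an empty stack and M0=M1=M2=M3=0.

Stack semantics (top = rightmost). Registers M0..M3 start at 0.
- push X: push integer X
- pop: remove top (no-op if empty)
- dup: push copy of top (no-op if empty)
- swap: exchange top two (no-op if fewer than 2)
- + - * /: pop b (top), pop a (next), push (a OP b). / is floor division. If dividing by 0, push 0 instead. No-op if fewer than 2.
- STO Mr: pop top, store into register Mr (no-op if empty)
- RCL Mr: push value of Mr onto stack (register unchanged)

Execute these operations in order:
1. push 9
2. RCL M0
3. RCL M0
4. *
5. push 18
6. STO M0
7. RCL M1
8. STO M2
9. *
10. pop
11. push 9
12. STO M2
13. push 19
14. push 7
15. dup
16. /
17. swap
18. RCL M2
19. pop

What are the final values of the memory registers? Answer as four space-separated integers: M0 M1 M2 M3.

Answer: 18 0 9 0

Derivation:
After op 1 (push 9): stack=[9] mem=[0,0,0,0]
After op 2 (RCL M0): stack=[9,0] mem=[0,0,0,0]
After op 3 (RCL M0): stack=[9,0,0] mem=[0,0,0,0]
After op 4 (*): stack=[9,0] mem=[0,0,0,0]
After op 5 (push 18): stack=[9,0,18] mem=[0,0,0,0]
After op 6 (STO M0): stack=[9,0] mem=[18,0,0,0]
After op 7 (RCL M1): stack=[9,0,0] mem=[18,0,0,0]
After op 8 (STO M2): stack=[9,0] mem=[18,0,0,0]
After op 9 (*): stack=[0] mem=[18,0,0,0]
After op 10 (pop): stack=[empty] mem=[18,0,0,0]
After op 11 (push 9): stack=[9] mem=[18,0,0,0]
After op 12 (STO M2): stack=[empty] mem=[18,0,9,0]
After op 13 (push 19): stack=[19] mem=[18,0,9,0]
After op 14 (push 7): stack=[19,7] mem=[18,0,9,0]
After op 15 (dup): stack=[19,7,7] mem=[18,0,9,0]
After op 16 (/): stack=[19,1] mem=[18,0,9,0]
After op 17 (swap): stack=[1,19] mem=[18,0,9,0]
After op 18 (RCL M2): stack=[1,19,9] mem=[18,0,9,0]
After op 19 (pop): stack=[1,19] mem=[18,0,9,0]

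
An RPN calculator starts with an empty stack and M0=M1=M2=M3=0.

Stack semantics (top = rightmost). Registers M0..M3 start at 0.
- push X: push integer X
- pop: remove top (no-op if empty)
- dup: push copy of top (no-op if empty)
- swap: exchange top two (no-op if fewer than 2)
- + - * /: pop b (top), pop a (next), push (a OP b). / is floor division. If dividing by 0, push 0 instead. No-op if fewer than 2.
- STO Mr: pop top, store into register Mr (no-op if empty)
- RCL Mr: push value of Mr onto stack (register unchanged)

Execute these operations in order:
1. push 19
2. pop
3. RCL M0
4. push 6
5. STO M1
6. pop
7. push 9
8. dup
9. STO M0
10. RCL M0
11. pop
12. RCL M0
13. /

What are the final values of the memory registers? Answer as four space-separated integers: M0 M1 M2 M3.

After op 1 (push 19): stack=[19] mem=[0,0,0,0]
After op 2 (pop): stack=[empty] mem=[0,0,0,0]
After op 3 (RCL M0): stack=[0] mem=[0,0,0,0]
After op 4 (push 6): stack=[0,6] mem=[0,0,0,0]
After op 5 (STO M1): stack=[0] mem=[0,6,0,0]
After op 6 (pop): stack=[empty] mem=[0,6,0,0]
After op 7 (push 9): stack=[9] mem=[0,6,0,0]
After op 8 (dup): stack=[9,9] mem=[0,6,0,0]
After op 9 (STO M0): stack=[9] mem=[9,6,0,0]
After op 10 (RCL M0): stack=[9,9] mem=[9,6,0,0]
After op 11 (pop): stack=[9] mem=[9,6,0,0]
After op 12 (RCL M0): stack=[9,9] mem=[9,6,0,0]
After op 13 (/): stack=[1] mem=[9,6,0,0]

Answer: 9 6 0 0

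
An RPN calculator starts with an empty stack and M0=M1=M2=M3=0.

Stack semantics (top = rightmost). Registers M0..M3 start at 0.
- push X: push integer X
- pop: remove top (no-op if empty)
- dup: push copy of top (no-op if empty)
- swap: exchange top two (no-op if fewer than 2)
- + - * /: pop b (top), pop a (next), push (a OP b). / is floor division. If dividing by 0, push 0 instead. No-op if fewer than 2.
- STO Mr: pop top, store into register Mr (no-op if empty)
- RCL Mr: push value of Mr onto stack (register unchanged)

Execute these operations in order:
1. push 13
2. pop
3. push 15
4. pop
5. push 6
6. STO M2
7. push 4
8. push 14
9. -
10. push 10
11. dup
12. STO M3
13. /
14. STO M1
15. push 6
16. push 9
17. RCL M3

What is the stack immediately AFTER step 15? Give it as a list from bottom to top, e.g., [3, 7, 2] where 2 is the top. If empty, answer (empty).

After op 1 (push 13): stack=[13] mem=[0,0,0,0]
After op 2 (pop): stack=[empty] mem=[0,0,0,0]
After op 3 (push 15): stack=[15] mem=[0,0,0,0]
After op 4 (pop): stack=[empty] mem=[0,0,0,0]
After op 5 (push 6): stack=[6] mem=[0,0,0,0]
After op 6 (STO M2): stack=[empty] mem=[0,0,6,0]
After op 7 (push 4): stack=[4] mem=[0,0,6,0]
After op 8 (push 14): stack=[4,14] mem=[0,0,6,0]
After op 9 (-): stack=[-10] mem=[0,0,6,0]
After op 10 (push 10): stack=[-10,10] mem=[0,0,6,0]
After op 11 (dup): stack=[-10,10,10] mem=[0,0,6,0]
After op 12 (STO M3): stack=[-10,10] mem=[0,0,6,10]
After op 13 (/): stack=[-1] mem=[0,0,6,10]
After op 14 (STO M1): stack=[empty] mem=[0,-1,6,10]
After op 15 (push 6): stack=[6] mem=[0,-1,6,10]

[6]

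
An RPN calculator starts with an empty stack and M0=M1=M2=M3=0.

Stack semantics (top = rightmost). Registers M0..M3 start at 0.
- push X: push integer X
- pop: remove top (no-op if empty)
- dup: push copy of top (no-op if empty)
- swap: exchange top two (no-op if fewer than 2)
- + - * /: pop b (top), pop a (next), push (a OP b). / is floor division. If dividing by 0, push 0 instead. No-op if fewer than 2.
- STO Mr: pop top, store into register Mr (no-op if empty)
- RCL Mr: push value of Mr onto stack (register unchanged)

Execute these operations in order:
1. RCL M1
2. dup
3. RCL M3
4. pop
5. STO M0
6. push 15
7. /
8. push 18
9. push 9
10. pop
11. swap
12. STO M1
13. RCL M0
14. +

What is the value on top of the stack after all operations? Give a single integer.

Answer: 18

Derivation:
After op 1 (RCL M1): stack=[0] mem=[0,0,0,0]
After op 2 (dup): stack=[0,0] mem=[0,0,0,0]
After op 3 (RCL M3): stack=[0,0,0] mem=[0,0,0,0]
After op 4 (pop): stack=[0,0] mem=[0,0,0,0]
After op 5 (STO M0): stack=[0] mem=[0,0,0,0]
After op 6 (push 15): stack=[0,15] mem=[0,0,0,0]
After op 7 (/): stack=[0] mem=[0,0,0,0]
After op 8 (push 18): stack=[0,18] mem=[0,0,0,0]
After op 9 (push 9): stack=[0,18,9] mem=[0,0,0,0]
After op 10 (pop): stack=[0,18] mem=[0,0,0,0]
After op 11 (swap): stack=[18,0] mem=[0,0,0,0]
After op 12 (STO M1): stack=[18] mem=[0,0,0,0]
After op 13 (RCL M0): stack=[18,0] mem=[0,0,0,0]
After op 14 (+): stack=[18] mem=[0,0,0,0]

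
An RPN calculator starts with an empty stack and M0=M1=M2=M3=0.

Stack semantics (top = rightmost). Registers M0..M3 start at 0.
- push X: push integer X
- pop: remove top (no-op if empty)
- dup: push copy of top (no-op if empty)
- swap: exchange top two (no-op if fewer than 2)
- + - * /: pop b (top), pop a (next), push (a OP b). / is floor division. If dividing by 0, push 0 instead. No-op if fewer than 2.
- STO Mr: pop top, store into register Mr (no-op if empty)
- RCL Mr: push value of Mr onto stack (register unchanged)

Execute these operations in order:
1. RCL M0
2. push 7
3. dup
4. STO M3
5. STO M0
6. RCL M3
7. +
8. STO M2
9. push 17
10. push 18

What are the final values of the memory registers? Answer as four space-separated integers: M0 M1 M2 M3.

Answer: 7 0 7 7

Derivation:
After op 1 (RCL M0): stack=[0] mem=[0,0,0,0]
After op 2 (push 7): stack=[0,7] mem=[0,0,0,0]
After op 3 (dup): stack=[0,7,7] mem=[0,0,0,0]
After op 4 (STO M3): stack=[0,7] mem=[0,0,0,7]
After op 5 (STO M0): stack=[0] mem=[7,0,0,7]
After op 6 (RCL M3): stack=[0,7] mem=[7,0,0,7]
After op 7 (+): stack=[7] mem=[7,0,0,7]
After op 8 (STO M2): stack=[empty] mem=[7,0,7,7]
After op 9 (push 17): stack=[17] mem=[7,0,7,7]
After op 10 (push 18): stack=[17,18] mem=[7,0,7,7]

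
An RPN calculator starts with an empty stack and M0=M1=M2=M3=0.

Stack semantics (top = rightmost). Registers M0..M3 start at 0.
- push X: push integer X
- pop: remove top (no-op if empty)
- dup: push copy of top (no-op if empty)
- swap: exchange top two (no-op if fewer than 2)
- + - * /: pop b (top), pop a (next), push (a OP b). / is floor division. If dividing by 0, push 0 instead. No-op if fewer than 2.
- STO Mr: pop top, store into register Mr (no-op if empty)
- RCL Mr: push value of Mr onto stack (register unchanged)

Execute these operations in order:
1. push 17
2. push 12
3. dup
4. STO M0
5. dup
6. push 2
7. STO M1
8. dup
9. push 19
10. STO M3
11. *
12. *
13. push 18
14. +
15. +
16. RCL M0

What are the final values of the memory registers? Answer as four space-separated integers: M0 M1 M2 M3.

After op 1 (push 17): stack=[17] mem=[0,0,0,0]
After op 2 (push 12): stack=[17,12] mem=[0,0,0,0]
After op 3 (dup): stack=[17,12,12] mem=[0,0,0,0]
After op 4 (STO M0): stack=[17,12] mem=[12,0,0,0]
After op 5 (dup): stack=[17,12,12] mem=[12,0,0,0]
After op 6 (push 2): stack=[17,12,12,2] mem=[12,0,0,0]
After op 7 (STO M1): stack=[17,12,12] mem=[12,2,0,0]
After op 8 (dup): stack=[17,12,12,12] mem=[12,2,0,0]
After op 9 (push 19): stack=[17,12,12,12,19] mem=[12,2,0,0]
After op 10 (STO M3): stack=[17,12,12,12] mem=[12,2,0,19]
After op 11 (*): stack=[17,12,144] mem=[12,2,0,19]
After op 12 (*): stack=[17,1728] mem=[12,2,0,19]
After op 13 (push 18): stack=[17,1728,18] mem=[12,2,0,19]
After op 14 (+): stack=[17,1746] mem=[12,2,0,19]
After op 15 (+): stack=[1763] mem=[12,2,0,19]
After op 16 (RCL M0): stack=[1763,12] mem=[12,2,0,19]

Answer: 12 2 0 19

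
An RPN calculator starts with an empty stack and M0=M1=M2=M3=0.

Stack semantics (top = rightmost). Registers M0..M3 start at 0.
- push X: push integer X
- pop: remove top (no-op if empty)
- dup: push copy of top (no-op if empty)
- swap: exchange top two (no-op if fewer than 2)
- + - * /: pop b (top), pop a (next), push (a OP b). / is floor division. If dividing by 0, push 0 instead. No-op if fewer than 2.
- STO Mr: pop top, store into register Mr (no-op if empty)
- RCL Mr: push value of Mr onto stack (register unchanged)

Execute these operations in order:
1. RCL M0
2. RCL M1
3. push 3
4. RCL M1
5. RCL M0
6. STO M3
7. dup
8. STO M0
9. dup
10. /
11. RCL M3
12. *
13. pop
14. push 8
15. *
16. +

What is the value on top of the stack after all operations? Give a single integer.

After op 1 (RCL M0): stack=[0] mem=[0,0,0,0]
After op 2 (RCL M1): stack=[0,0] mem=[0,0,0,0]
After op 3 (push 3): stack=[0,0,3] mem=[0,0,0,0]
After op 4 (RCL M1): stack=[0,0,3,0] mem=[0,0,0,0]
After op 5 (RCL M0): stack=[0,0,3,0,0] mem=[0,0,0,0]
After op 6 (STO M3): stack=[0,0,3,0] mem=[0,0,0,0]
After op 7 (dup): stack=[0,0,3,0,0] mem=[0,0,0,0]
After op 8 (STO M0): stack=[0,0,3,0] mem=[0,0,0,0]
After op 9 (dup): stack=[0,0,3,0,0] mem=[0,0,0,0]
After op 10 (/): stack=[0,0,3,0] mem=[0,0,0,0]
After op 11 (RCL M3): stack=[0,0,3,0,0] mem=[0,0,0,0]
After op 12 (*): stack=[0,0,3,0] mem=[0,0,0,0]
After op 13 (pop): stack=[0,0,3] mem=[0,0,0,0]
After op 14 (push 8): stack=[0,0,3,8] mem=[0,0,0,0]
After op 15 (*): stack=[0,0,24] mem=[0,0,0,0]
After op 16 (+): stack=[0,24] mem=[0,0,0,0]

Answer: 24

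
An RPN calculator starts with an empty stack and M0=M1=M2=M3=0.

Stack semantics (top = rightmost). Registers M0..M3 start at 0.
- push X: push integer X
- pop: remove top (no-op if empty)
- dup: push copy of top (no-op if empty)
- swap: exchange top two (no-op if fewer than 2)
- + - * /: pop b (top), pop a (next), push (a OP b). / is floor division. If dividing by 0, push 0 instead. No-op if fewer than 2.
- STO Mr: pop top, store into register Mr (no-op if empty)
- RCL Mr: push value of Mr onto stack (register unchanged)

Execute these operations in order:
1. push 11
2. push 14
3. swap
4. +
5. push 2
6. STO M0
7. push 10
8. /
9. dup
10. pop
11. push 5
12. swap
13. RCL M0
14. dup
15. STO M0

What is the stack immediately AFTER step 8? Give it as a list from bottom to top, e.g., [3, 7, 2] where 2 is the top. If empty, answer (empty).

After op 1 (push 11): stack=[11] mem=[0,0,0,0]
After op 2 (push 14): stack=[11,14] mem=[0,0,0,0]
After op 3 (swap): stack=[14,11] mem=[0,0,0,0]
After op 4 (+): stack=[25] mem=[0,0,0,0]
After op 5 (push 2): stack=[25,2] mem=[0,0,0,0]
After op 6 (STO M0): stack=[25] mem=[2,0,0,0]
After op 7 (push 10): stack=[25,10] mem=[2,0,0,0]
After op 8 (/): stack=[2] mem=[2,0,0,0]

[2]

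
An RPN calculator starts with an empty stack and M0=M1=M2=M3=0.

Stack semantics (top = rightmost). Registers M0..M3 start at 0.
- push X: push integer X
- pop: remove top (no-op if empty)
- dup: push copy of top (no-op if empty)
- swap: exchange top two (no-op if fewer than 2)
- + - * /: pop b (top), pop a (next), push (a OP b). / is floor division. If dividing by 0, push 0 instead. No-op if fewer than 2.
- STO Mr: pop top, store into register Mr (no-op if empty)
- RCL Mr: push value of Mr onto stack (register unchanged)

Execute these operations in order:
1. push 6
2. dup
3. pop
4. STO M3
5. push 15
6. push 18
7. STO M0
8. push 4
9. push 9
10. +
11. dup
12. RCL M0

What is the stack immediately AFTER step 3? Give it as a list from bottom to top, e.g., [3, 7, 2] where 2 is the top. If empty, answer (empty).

After op 1 (push 6): stack=[6] mem=[0,0,0,0]
After op 2 (dup): stack=[6,6] mem=[0,0,0,0]
After op 3 (pop): stack=[6] mem=[0,0,0,0]

[6]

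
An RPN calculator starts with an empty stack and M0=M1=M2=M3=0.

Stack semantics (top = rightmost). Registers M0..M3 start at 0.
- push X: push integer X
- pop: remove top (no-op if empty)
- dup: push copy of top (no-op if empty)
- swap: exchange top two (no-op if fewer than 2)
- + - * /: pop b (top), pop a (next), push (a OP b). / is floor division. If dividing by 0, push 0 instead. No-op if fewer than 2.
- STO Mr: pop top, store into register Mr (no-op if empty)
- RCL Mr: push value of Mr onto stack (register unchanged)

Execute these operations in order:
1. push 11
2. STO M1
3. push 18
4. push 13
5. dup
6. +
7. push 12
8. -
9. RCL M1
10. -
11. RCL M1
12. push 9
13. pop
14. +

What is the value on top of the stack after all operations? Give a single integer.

Answer: 14

Derivation:
After op 1 (push 11): stack=[11] mem=[0,0,0,0]
After op 2 (STO M1): stack=[empty] mem=[0,11,0,0]
After op 3 (push 18): stack=[18] mem=[0,11,0,0]
After op 4 (push 13): stack=[18,13] mem=[0,11,0,0]
After op 5 (dup): stack=[18,13,13] mem=[0,11,0,0]
After op 6 (+): stack=[18,26] mem=[0,11,0,0]
After op 7 (push 12): stack=[18,26,12] mem=[0,11,0,0]
After op 8 (-): stack=[18,14] mem=[0,11,0,0]
After op 9 (RCL M1): stack=[18,14,11] mem=[0,11,0,0]
After op 10 (-): stack=[18,3] mem=[0,11,0,0]
After op 11 (RCL M1): stack=[18,3,11] mem=[0,11,0,0]
After op 12 (push 9): stack=[18,3,11,9] mem=[0,11,0,0]
After op 13 (pop): stack=[18,3,11] mem=[0,11,0,0]
After op 14 (+): stack=[18,14] mem=[0,11,0,0]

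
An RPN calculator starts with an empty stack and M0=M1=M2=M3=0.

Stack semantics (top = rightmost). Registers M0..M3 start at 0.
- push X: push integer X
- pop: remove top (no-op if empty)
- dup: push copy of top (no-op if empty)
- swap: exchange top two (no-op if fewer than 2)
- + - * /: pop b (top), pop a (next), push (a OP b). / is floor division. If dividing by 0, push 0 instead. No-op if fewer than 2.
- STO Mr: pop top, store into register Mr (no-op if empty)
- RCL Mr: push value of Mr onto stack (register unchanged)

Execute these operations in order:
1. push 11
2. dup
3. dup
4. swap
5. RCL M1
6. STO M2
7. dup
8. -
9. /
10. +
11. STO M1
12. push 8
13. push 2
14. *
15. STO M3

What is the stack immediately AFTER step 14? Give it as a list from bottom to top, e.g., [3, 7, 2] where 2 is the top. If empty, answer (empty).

After op 1 (push 11): stack=[11] mem=[0,0,0,0]
After op 2 (dup): stack=[11,11] mem=[0,0,0,0]
After op 3 (dup): stack=[11,11,11] mem=[0,0,0,0]
After op 4 (swap): stack=[11,11,11] mem=[0,0,0,0]
After op 5 (RCL M1): stack=[11,11,11,0] mem=[0,0,0,0]
After op 6 (STO M2): stack=[11,11,11] mem=[0,0,0,0]
After op 7 (dup): stack=[11,11,11,11] mem=[0,0,0,0]
After op 8 (-): stack=[11,11,0] mem=[0,0,0,0]
After op 9 (/): stack=[11,0] mem=[0,0,0,0]
After op 10 (+): stack=[11] mem=[0,0,0,0]
After op 11 (STO M1): stack=[empty] mem=[0,11,0,0]
After op 12 (push 8): stack=[8] mem=[0,11,0,0]
After op 13 (push 2): stack=[8,2] mem=[0,11,0,0]
After op 14 (*): stack=[16] mem=[0,11,0,0]

[16]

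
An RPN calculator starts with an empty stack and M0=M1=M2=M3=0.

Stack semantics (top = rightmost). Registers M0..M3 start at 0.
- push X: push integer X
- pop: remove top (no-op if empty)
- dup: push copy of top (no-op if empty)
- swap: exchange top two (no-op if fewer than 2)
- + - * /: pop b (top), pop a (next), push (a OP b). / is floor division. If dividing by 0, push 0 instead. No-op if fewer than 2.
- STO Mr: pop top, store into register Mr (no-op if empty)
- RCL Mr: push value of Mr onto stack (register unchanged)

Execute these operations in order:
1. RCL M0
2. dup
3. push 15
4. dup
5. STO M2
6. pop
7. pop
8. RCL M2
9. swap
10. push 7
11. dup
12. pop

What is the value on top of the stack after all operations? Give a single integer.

Answer: 7

Derivation:
After op 1 (RCL M0): stack=[0] mem=[0,0,0,0]
After op 2 (dup): stack=[0,0] mem=[0,0,0,0]
After op 3 (push 15): stack=[0,0,15] mem=[0,0,0,0]
After op 4 (dup): stack=[0,0,15,15] mem=[0,0,0,0]
After op 5 (STO M2): stack=[0,0,15] mem=[0,0,15,0]
After op 6 (pop): stack=[0,0] mem=[0,0,15,0]
After op 7 (pop): stack=[0] mem=[0,0,15,0]
After op 8 (RCL M2): stack=[0,15] mem=[0,0,15,0]
After op 9 (swap): stack=[15,0] mem=[0,0,15,0]
After op 10 (push 7): stack=[15,0,7] mem=[0,0,15,0]
After op 11 (dup): stack=[15,0,7,7] mem=[0,0,15,0]
After op 12 (pop): stack=[15,0,7] mem=[0,0,15,0]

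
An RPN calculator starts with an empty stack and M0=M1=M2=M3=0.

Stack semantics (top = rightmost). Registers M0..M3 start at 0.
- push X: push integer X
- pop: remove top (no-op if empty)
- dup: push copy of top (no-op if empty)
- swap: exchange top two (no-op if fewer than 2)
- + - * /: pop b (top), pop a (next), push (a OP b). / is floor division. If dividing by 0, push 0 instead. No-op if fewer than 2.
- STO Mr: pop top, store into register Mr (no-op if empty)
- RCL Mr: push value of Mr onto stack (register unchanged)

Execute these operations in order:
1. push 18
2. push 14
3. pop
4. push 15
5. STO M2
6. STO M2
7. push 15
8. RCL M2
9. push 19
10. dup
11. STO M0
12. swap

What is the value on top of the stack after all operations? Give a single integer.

After op 1 (push 18): stack=[18] mem=[0,0,0,0]
After op 2 (push 14): stack=[18,14] mem=[0,0,0,0]
After op 3 (pop): stack=[18] mem=[0,0,0,0]
After op 4 (push 15): stack=[18,15] mem=[0,0,0,0]
After op 5 (STO M2): stack=[18] mem=[0,0,15,0]
After op 6 (STO M2): stack=[empty] mem=[0,0,18,0]
After op 7 (push 15): stack=[15] mem=[0,0,18,0]
After op 8 (RCL M2): stack=[15,18] mem=[0,0,18,0]
After op 9 (push 19): stack=[15,18,19] mem=[0,0,18,0]
After op 10 (dup): stack=[15,18,19,19] mem=[0,0,18,0]
After op 11 (STO M0): stack=[15,18,19] mem=[19,0,18,0]
After op 12 (swap): stack=[15,19,18] mem=[19,0,18,0]

Answer: 18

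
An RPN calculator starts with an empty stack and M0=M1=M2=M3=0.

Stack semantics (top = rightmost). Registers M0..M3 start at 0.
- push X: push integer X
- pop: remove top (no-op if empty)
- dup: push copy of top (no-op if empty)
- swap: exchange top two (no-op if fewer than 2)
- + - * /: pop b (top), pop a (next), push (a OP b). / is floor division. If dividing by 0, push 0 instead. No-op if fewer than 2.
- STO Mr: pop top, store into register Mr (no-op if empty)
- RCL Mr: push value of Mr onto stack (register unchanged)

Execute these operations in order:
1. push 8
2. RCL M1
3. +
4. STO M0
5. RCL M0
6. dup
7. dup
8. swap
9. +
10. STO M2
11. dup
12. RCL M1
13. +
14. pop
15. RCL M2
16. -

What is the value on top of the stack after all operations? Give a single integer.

After op 1 (push 8): stack=[8] mem=[0,0,0,0]
After op 2 (RCL M1): stack=[8,0] mem=[0,0,0,0]
After op 3 (+): stack=[8] mem=[0,0,0,0]
After op 4 (STO M0): stack=[empty] mem=[8,0,0,0]
After op 5 (RCL M0): stack=[8] mem=[8,0,0,0]
After op 6 (dup): stack=[8,8] mem=[8,0,0,0]
After op 7 (dup): stack=[8,8,8] mem=[8,0,0,0]
After op 8 (swap): stack=[8,8,8] mem=[8,0,0,0]
After op 9 (+): stack=[8,16] mem=[8,0,0,0]
After op 10 (STO M2): stack=[8] mem=[8,0,16,0]
After op 11 (dup): stack=[8,8] mem=[8,0,16,0]
After op 12 (RCL M1): stack=[8,8,0] mem=[8,0,16,0]
After op 13 (+): stack=[8,8] mem=[8,0,16,0]
After op 14 (pop): stack=[8] mem=[8,0,16,0]
After op 15 (RCL M2): stack=[8,16] mem=[8,0,16,0]
After op 16 (-): stack=[-8] mem=[8,0,16,0]

Answer: -8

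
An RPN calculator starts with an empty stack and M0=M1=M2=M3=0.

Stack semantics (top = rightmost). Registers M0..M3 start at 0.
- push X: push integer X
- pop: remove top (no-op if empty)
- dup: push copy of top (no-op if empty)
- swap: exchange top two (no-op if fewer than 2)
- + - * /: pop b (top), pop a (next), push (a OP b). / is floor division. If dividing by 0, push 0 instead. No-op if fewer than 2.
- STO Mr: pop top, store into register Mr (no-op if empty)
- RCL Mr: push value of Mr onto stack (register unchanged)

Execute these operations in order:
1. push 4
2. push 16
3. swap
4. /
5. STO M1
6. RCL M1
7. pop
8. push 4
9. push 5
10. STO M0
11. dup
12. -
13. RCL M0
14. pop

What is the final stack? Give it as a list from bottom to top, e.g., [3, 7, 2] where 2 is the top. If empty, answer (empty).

After op 1 (push 4): stack=[4] mem=[0,0,0,0]
After op 2 (push 16): stack=[4,16] mem=[0,0,0,0]
After op 3 (swap): stack=[16,4] mem=[0,0,0,0]
After op 4 (/): stack=[4] mem=[0,0,0,0]
After op 5 (STO M1): stack=[empty] mem=[0,4,0,0]
After op 6 (RCL M1): stack=[4] mem=[0,4,0,0]
After op 7 (pop): stack=[empty] mem=[0,4,0,0]
After op 8 (push 4): stack=[4] mem=[0,4,0,0]
After op 9 (push 5): stack=[4,5] mem=[0,4,0,0]
After op 10 (STO M0): stack=[4] mem=[5,4,0,0]
After op 11 (dup): stack=[4,4] mem=[5,4,0,0]
After op 12 (-): stack=[0] mem=[5,4,0,0]
After op 13 (RCL M0): stack=[0,5] mem=[5,4,0,0]
After op 14 (pop): stack=[0] mem=[5,4,0,0]

Answer: [0]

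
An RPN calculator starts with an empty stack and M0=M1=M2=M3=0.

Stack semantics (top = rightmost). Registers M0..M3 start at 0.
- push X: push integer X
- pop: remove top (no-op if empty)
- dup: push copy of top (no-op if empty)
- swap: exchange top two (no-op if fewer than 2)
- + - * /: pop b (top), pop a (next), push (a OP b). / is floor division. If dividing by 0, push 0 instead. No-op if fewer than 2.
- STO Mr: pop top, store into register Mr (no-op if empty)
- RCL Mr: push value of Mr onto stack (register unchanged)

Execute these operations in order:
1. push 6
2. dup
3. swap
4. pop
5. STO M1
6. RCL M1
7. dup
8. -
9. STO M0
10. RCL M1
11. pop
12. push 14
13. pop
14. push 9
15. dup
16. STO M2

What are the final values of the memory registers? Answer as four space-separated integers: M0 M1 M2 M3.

Answer: 0 6 9 0

Derivation:
After op 1 (push 6): stack=[6] mem=[0,0,0,0]
After op 2 (dup): stack=[6,6] mem=[0,0,0,0]
After op 3 (swap): stack=[6,6] mem=[0,0,0,0]
After op 4 (pop): stack=[6] mem=[0,0,0,0]
After op 5 (STO M1): stack=[empty] mem=[0,6,0,0]
After op 6 (RCL M1): stack=[6] mem=[0,6,0,0]
After op 7 (dup): stack=[6,6] mem=[0,6,0,0]
After op 8 (-): stack=[0] mem=[0,6,0,0]
After op 9 (STO M0): stack=[empty] mem=[0,6,0,0]
After op 10 (RCL M1): stack=[6] mem=[0,6,0,0]
After op 11 (pop): stack=[empty] mem=[0,6,0,0]
After op 12 (push 14): stack=[14] mem=[0,6,0,0]
After op 13 (pop): stack=[empty] mem=[0,6,0,0]
After op 14 (push 9): stack=[9] mem=[0,6,0,0]
After op 15 (dup): stack=[9,9] mem=[0,6,0,0]
After op 16 (STO M2): stack=[9] mem=[0,6,9,0]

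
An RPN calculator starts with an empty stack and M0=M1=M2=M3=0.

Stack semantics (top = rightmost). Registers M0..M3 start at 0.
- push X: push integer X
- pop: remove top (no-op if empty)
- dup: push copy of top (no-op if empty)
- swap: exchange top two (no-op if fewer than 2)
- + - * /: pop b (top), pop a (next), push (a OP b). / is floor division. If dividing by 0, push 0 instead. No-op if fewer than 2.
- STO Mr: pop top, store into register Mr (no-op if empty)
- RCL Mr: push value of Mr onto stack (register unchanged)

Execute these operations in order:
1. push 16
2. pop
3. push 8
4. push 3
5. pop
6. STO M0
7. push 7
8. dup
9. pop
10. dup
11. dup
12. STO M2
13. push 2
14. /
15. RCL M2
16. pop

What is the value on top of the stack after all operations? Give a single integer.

After op 1 (push 16): stack=[16] mem=[0,0,0,0]
After op 2 (pop): stack=[empty] mem=[0,0,0,0]
After op 3 (push 8): stack=[8] mem=[0,0,0,0]
After op 4 (push 3): stack=[8,3] mem=[0,0,0,0]
After op 5 (pop): stack=[8] mem=[0,0,0,0]
After op 6 (STO M0): stack=[empty] mem=[8,0,0,0]
After op 7 (push 7): stack=[7] mem=[8,0,0,0]
After op 8 (dup): stack=[7,7] mem=[8,0,0,0]
After op 9 (pop): stack=[7] mem=[8,0,0,0]
After op 10 (dup): stack=[7,7] mem=[8,0,0,0]
After op 11 (dup): stack=[7,7,7] mem=[8,0,0,0]
After op 12 (STO M2): stack=[7,7] mem=[8,0,7,0]
After op 13 (push 2): stack=[7,7,2] mem=[8,0,7,0]
After op 14 (/): stack=[7,3] mem=[8,0,7,0]
After op 15 (RCL M2): stack=[7,3,7] mem=[8,0,7,0]
After op 16 (pop): stack=[7,3] mem=[8,0,7,0]

Answer: 3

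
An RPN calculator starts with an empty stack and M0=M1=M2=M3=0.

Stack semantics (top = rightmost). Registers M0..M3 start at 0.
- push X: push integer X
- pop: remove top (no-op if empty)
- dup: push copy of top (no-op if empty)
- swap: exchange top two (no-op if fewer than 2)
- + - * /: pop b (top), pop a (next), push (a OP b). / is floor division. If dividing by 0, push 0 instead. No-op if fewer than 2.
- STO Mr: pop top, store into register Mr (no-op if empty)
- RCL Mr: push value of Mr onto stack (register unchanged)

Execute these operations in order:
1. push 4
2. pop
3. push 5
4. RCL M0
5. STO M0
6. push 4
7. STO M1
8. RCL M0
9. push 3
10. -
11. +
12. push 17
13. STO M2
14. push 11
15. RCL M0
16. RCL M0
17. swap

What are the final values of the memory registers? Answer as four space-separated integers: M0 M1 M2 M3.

After op 1 (push 4): stack=[4] mem=[0,0,0,0]
After op 2 (pop): stack=[empty] mem=[0,0,0,0]
After op 3 (push 5): stack=[5] mem=[0,0,0,0]
After op 4 (RCL M0): stack=[5,0] mem=[0,0,0,0]
After op 5 (STO M0): stack=[5] mem=[0,0,0,0]
After op 6 (push 4): stack=[5,4] mem=[0,0,0,0]
After op 7 (STO M1): stack=[5] mem=[0,4,0,0]
After op 8 (RCL M0): stack=[5,0] mem=[0,4,0,0]
After op 9 (push 3): stack=[5,0,3] mem=[0,4,0,0]
After op 10 (-): stack=[5,-3] mem=[0,4,0,0]
After op 11 (+): stack=[2] mem=[0,4,0,0]
After op 12 (push 17): stack=[2,17] mem=[0,4,0,0]
After op 13 (STO M2): stack=[2] mem=[0,4,17,0]
After op 14 (push 11): stack=[2,11] mem=[0,4,17,0]
After op 15 (RCL M0): stack=[2,11,0] mem=[0,4,17,0]
After op 16 (RCL M0): stack=[2,11,0,0] mem=[0,4,17,0]
After op 17 (swap): stack=[2,11,0,0] mem=[0,4,17,0]

Answer: 0 4 17 0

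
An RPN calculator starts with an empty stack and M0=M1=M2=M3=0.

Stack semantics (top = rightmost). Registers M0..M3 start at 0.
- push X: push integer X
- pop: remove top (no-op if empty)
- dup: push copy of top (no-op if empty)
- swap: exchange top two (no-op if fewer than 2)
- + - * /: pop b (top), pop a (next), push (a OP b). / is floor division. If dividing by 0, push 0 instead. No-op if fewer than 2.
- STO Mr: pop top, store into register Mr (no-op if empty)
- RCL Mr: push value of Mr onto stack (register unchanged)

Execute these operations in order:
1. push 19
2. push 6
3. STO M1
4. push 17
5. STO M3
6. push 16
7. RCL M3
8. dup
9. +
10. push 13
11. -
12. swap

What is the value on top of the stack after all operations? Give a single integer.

After op 1 (push 19): stack=[19] mem=[0,0,0,0]
After op 2 (push 6): stack=[19,6] mem=[0,0,0,0]
After op 3 (STO M1): stack=[19] mem=[0,6,0,0]
After op 4 (push 17): stack=[19,17] mem=[0,6,0,0]
After op 5 (STO M3): stack=[19] mem=[0,6,0,17]
After op 6 (push 16): stack=[19,16] mem=[0,6,0,17]
After op 7 (RCL M3): stack=[19,16,17] mem=[0,6,0,17]
After op 8 (dup): stack=[19,16,17,17] mem=[0,6,0,17]
After op 9 (+): stack=[19,16,34] mem=[0,6,0,17]
After op 10 (push 13): stack=[19,16,34,13] mem=[0,6,0,17]
After op 11 (-): stack=[19,16,21] mem=[0,6,0,17]
After op 12 (swap): stack=[19,21,16] mem=[0,6,0,17]

Answer: 16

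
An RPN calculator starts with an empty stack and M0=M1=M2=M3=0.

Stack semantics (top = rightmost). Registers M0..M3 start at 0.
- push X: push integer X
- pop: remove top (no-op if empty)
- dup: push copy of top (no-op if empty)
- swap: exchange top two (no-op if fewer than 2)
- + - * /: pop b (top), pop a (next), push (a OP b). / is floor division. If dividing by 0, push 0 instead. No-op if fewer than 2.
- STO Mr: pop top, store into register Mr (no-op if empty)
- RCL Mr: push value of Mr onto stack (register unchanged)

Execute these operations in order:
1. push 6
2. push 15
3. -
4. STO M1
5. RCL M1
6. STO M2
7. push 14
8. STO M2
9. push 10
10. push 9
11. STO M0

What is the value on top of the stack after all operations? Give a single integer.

After op 1 (push 6): stack=[6] mem=[0,0,0,0]
After op 2 (push 15): stack=[6,15] mem=[0,0,0,0]
After op 3 (-): stack=[-9] mem=[0,0,0,0]
After op 4 (STO M1): stack=[empty] mem=[0,-9,0,0]
After op 5 (RCL M1): stack=[-9] mem=[0,-9,0,0]
After op 6 (STO M2): stack=[empty] mem=[0,-9,-9,0]
After op 7 (push 14): stack=[14] mem=[0,-9,-9,0]
After op 8 (STO M2): stack=[empty] mem=[0,-9,14,0]
After op 9 (push 10): stack=[10] mem=[0,-9,14,0]
After op 10 (push 9): stack=[10,9] mem=[0,-9,14,0]
After op 11 (STO M0): stack=[10] mem=[9,-9,14,0]

Answer: 10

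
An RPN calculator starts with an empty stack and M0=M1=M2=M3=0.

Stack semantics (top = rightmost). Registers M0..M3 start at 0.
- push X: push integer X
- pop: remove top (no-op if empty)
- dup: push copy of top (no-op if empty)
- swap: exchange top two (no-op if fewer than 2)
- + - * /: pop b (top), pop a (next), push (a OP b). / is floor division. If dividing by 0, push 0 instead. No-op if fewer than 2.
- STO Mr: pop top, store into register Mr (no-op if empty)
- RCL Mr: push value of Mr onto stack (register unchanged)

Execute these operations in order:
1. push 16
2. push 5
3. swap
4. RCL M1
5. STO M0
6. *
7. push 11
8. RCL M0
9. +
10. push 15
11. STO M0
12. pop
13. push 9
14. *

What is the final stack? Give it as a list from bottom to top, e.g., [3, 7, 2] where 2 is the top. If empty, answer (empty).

After op 1 (push 16): stack=[16] mem=[0,0,0,0]
After op 2 (push 5): stack=[16,5] mem=[0,0,0,0]
After op 3 (swap): stack=[5,16] mem=[0,0,0,0]
After op 4 (RCL M1): stack=[5,16,0] mem=[0,0,0,0]
After op 5 (STO M0): stack=[5,16] mem=[0,0,0,0]
After op 6 (*): stack=[80] mem=[0,0,0,0]
After op 7 (push 11): stack=[80,11] mem=[0,0,0,0]
After op 8 (RCL M0): stack=[80,11,0] mem=[0,0,0,0]
After op 9 (+): stack=[80,11] mem=[0,0,0,0]
After op 10 (push 15): stack=[80,11,15] mem=[0,0,0,0]
After op 11 (STO M0): stack=[80,11] mem=[15,0,0,0]
After op 12 (pop): stack=[80] mem=[15,0,0,0]
After op 13 (push 9): stack=[80,9] mem=[15,0,0,0]
After op 14 (*): stack=[720] mem=[15,0,0,0]

Answer: [720]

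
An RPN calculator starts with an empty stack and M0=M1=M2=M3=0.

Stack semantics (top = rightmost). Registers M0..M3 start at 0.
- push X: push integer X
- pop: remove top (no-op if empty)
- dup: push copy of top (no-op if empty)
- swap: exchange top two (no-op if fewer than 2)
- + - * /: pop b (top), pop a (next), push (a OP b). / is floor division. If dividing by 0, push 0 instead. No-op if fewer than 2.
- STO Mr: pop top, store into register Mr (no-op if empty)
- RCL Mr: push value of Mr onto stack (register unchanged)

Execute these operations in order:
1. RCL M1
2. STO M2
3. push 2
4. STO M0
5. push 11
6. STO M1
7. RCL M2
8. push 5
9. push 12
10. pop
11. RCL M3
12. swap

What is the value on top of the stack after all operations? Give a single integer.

After op 1 (RCL M1): stack=[0] mem=[0,0,0,0]
After op 2 (STO M2): stack=[empty] mem=[0,0,0,0]
After op 3 (push 2): stack=[2] mem=[0,0,0,0]
After op 4 (STO M0): stack=[empty] mem=[2,0,0,0]
After op 5 (push 11): stack=[11] mem=[2,0,0,0]
After op 6 (STO M1): stack=[empty] mem=[2,11,0,0]
After op 7 (RCL M2): stack=[0] mem=[2,11,0,0]
After op 8 (push 5): stack=[0,5] mem=[2,11,0,0]
After op 9 (push 12): stack=[0,5,12] mem=[2,11,0,0]
After op 10 (pop): stack=[0,5] mem=[2,11,0,0]
After op 11 (RCL M3): stack=[0,5,0] mem=[2,11,0,0]
After op 12 (swap): stack=[0,0,5] mem=[2,11,0,0]

Answer: 5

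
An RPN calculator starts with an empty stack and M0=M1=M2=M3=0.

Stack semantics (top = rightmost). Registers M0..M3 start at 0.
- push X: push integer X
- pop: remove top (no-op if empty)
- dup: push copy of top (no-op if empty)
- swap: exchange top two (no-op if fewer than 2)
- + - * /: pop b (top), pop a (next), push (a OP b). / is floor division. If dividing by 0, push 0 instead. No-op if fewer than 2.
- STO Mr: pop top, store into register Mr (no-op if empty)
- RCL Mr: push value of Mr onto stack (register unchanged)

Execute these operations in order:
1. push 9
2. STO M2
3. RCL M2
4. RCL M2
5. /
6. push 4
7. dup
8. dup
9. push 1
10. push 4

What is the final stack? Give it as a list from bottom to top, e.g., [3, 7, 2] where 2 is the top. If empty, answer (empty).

After op 1 (push 9): stack=[9] mem=[0,0,0,0]
After op 2 (STO M2): stack=[empty] mem=[0,0,9,0]
After op 3 (RCL M2): stack=[9] mem=[0,0,9,0]
After op 4 (RCL M2): stack=[9,9] mem=[0,0,9,0]
After op 5 (/): stack=[1] mem=[0,0,9,0]
After op 6 (push 4): stack=[1,4] mem=[0,0,9,0]
After op 7 (dup): stack=[1,4,4] mem=[0,0,9,0]
After op 8 (dup): stack=[1,4,4,4] mem=[0,0,9,0]
After op 9 (push 1): stack=[1,4,4,4,1] mem=[0,0,9,0]
After op 10 (push 4): stack=[1,4,4,4,1,4] mem=[0,0,9,0]

Answer: [1, 4, 4, 4, 1, 4]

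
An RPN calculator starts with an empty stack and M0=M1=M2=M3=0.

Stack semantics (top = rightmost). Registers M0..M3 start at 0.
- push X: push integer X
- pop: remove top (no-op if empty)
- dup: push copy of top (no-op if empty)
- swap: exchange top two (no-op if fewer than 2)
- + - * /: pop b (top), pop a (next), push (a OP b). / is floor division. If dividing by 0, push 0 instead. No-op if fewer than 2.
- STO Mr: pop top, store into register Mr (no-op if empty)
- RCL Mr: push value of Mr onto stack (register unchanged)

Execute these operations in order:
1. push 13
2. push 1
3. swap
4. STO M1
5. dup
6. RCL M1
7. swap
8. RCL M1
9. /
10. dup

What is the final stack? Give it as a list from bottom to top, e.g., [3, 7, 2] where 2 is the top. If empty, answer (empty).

After op 1 (push 13): stack=[13] mem=[0,0,0,0]
After op 2 (push 1): stack=[13,1] mem=[0,0,0,0]
After op 3 (swap): stack=[1,13] mem=[0,0,0,0]
After op 4 (STO M1): stack=[1] mem=[0,13,0,0]
After op 5 (dup): stack=[1,1] mem=[0,13,0,0]
After op 6 (RCL M1): stack=[1,1,13] mem=[0,13,0,0]
After op 7 (swap): stack=[1,13,1] mem=[0,13,0,0]
After op 8 (RCL M1): stack=[1,13,1,13] mem=[0,13,0,0]
After op 9 (/): stack=[1,13,0] mem=[0,13,0,0]
After op 10 (dup): stack=[1,13,0,0] mem=[0,13,0,0]

Answer: [1, 13, 0, 0]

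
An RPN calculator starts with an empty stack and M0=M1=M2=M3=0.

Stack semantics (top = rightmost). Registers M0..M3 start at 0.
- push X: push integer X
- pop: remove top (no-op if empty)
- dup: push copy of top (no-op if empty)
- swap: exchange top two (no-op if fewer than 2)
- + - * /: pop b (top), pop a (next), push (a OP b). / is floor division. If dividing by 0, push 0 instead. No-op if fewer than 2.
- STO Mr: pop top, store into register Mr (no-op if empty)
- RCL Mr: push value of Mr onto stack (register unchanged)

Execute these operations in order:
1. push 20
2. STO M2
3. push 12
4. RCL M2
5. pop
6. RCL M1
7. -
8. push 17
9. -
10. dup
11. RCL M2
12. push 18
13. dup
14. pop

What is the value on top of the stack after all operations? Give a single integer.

After op 1 (push 20): stack=[20] mem=[0,0,0,0]
After op 2 (STO M2): stack=[empty] mem=[0,0,20,0]
After op 3 (push 12): stack=[12] mem=[0,0,20,0]
After op 4 (RCL M2): stack=[12,20] mem=[0,0,20,0]
After op 5 (pop): stack=[12] mem=[0,0,20,0]
After op 6 (RCL M1): stack=[12,0] mem=[0,0,20,0]
After op 7 (-): stack=[12] mem=[0,0,20,0]
After op 8 (push 17): stack=[12,17] mem=[0,0,20,0]
After op 9 (-): stack=[-5] mem=[0,0,20,0]
After op 10 (dup): stack=[-5,-5] mem=[0,0,20,0]
After op 11 (RCL M2): stack=[-5,-5,20] mem=[0,0,20,0]
After op 12 (push 18): stack=[-5,-5,20,18] mem=[0,0,20,0]
After op 13 (dup): stack=[-5,-5,20,18,18] mem=[0,0,20,0]
After op 14 (pop): stack=[-5,-5,20,18] mem=[0,0,20,0]

Answer: 18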